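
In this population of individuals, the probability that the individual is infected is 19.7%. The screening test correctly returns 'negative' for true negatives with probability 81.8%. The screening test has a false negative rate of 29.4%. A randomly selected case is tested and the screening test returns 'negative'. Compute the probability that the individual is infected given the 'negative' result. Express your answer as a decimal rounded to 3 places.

Write H for 'the individual is infected'. Prior odds H:¬H = 0.197/0.803 = 0.24533. For the 'negative' outcome, the likelihood ratio is 0.294/0.818 = 0.35941.
Posterior odds = 0.24533 × 0.35941 = 0.088175, so P(H|E) = 0.088175/(1+0.088175) = 0.081.

P(H | E) ≈ 0.081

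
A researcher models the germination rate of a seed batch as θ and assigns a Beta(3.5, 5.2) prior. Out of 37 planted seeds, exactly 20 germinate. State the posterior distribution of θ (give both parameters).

Posterior: Beta(23.5, 22.2)

Observing 20 successes and 17 failures updates Beta(3.5, 5.2) by adding the success and failure counts to the two shape parameters: α = 3.5+20 = 23.5, β = 5.2+17 = 22.2.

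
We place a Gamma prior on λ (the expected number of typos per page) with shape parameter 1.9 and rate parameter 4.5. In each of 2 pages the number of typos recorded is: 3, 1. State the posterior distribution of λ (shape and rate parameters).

The Poisson likelihood adds the total count to the shape and the number of exposure periods to the rate. Here ∑xᵢ = 4 and n = 2, so shape 1.9→5.9 and rate 4.5→6.5.

Posterior: Gamma(shape=5.9, rate=6.5)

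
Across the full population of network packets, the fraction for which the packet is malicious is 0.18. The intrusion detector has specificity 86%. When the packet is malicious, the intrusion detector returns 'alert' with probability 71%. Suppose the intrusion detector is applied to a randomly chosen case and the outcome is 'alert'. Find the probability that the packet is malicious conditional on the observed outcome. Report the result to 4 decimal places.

Write H for 'the packet is malicious'. Prior odds H:¬H = 0.18/0.82 = 0.21951. For the 'alert' outcome, the likelihood ratio is 0.71/0.14 = 5.0714.
Posterior odds = 0.21951 × 5.0714 = 1.1132, so P(H|E) = 1.1132/(1+1.1132) = 0.5268.

P(H | E) ≈ 0.5268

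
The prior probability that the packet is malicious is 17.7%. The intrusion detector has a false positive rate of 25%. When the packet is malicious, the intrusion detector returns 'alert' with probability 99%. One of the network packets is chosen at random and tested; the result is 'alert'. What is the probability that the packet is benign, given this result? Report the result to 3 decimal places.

Write H for 'the packet is malicious'. Prior odds H:¬H = 0.177/0.823 = 0.21507. For the 'alert' outcome, the likelihood ratio is 0.99/0.25 = 3.9600.
Posterior odds = 0.21507 × 3.9600 = 0.85166, so P(H|E) = 0.85166/(1+0.85166) = 0.460. Then P(¬H|E) = 1 − 0.460 = 0.540.

P(¬H | E) ≈ 0.540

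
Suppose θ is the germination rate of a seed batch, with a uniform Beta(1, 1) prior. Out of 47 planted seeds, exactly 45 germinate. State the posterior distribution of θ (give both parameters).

Observing 45 successes and 2 failures updates Beta(1, 1) by adding the success and failure counts to the two shape parameters: α = 1+45 = 46, β = 1+2 = 3.

Posterior: Beta(46, 3)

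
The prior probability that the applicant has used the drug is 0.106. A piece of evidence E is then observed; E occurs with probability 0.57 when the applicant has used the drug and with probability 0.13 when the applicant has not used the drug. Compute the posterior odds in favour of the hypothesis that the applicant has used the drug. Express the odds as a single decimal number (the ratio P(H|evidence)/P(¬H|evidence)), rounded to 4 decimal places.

Posterior odds ≈ 0.5199

Prior odds = 0.106/(1−0.106) = 0.11857.
Likelihood ratio for E = 0.57/0.13 = 4.3846.
Posterior odds = prior odds × LR = 0.51988.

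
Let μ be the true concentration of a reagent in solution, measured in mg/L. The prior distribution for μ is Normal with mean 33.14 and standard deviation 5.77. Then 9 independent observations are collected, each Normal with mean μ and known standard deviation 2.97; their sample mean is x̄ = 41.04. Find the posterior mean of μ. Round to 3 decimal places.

With known σ, the Normal prior is conjugate. Weight on the data is w = (n/σ²)/(n/σ² + 1/τ₀²) = 1.02030/(1.02030+0.0300364) = 0.97140.
Posterior mean = w·x̄ + (1−w)·μ₀ = 0.97140·41.04 + 0.028597·33.14 = 40.814.

Posterior mean ≈ 40.814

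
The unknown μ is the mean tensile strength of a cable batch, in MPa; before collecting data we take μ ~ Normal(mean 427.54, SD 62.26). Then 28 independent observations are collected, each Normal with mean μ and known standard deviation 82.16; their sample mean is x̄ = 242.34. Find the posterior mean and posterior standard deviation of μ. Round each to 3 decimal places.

Prior precision 1/τ₀² = 1/62.26² = 0.00025798; data precision n/σ² = 28/82.16² = 0.00414798.
Posterior precision = 0.00025798 + 0.00414798 = 0.00440596, giving posterior SD = 1/√0.00440596 = 15.065.
Posterior mean = (0.00025798·427.54 + 0.00414798·242.34) / 0.00440596 = 253.184.

Posterior mean ≈ 253.184; posterior SD ≈ 15.065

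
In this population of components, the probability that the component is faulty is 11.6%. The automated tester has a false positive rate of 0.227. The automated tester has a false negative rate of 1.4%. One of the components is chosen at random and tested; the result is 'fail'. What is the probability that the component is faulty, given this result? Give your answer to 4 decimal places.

P(H | E) ≈ 0.3630

Let H be the event that the component is faulty. P(H) = 0.116, so P(¬H) = 0.884. With E the 'fail' result, P(E|H) = 0.986 and P(E|¬H) = 0.227.
P(E) = 0.986·0.116 + 0.227·0.884 = 0.11438 + 0.20067 = 0.31504.
By Bayes' theorem, P(H|E) = 0.11438 / 0.31504 = 0.3630.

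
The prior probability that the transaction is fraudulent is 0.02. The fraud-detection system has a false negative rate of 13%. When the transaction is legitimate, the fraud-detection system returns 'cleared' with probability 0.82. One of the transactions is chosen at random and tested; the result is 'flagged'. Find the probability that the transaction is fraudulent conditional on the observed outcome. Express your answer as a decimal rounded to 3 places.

P(H | E) ≈ 0.090

Let H be the event that the transaction is fraudulent. P(H) = 0.02, so P(¬H) = 0.98. With E the 'flagged' result, P(E|H) = 0.87 and P(E|¬H) = 0.18.
P(E) = 0.87·0.02 + 0.18·0.98 = 0.017400 + 0.17640 = 0.19380.
By Bayes' theorem, P(H|E) = 0.017400 / 0.19380 = 0.090.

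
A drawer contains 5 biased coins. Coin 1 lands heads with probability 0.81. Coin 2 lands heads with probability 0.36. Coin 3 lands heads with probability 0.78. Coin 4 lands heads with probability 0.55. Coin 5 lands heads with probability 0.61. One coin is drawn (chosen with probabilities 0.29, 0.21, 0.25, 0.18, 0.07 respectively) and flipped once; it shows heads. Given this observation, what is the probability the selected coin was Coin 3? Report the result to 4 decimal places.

P(heads|C1) = 0.81; P(heads|C2) = 0.36; P(heads|C3) = 0.78; P(heads|C4) = 0.55; P(heads|C5) = 0.61.
Prior × likelihood for each source: 0.29·0.81=0.2349, 0.21·0.36=0.07560, 0.25·0.78=0.1950, 0.18·0.55=0.09900, 0.07·0.61=0.04270. Summing gives P(heads) = 0.64720.
P(Coin 3 | heads) = 0.1950 / 0.64720 = 0.3013.

Posterior probability ≈ 0.3013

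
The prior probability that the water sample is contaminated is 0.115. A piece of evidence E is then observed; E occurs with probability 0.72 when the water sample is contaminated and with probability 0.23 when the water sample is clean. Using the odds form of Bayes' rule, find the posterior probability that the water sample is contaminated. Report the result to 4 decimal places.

Posterior probability ≈ 0.2892

Prior odds = 0.115/(1−0.115) = 0.12994.
Likelihood ratio for E = 0.72/0.23 = 3.1304.
Posterior odds = prior odds × LR = 0.40678.
Posterior probability = odds/(1+odds) = 0.40678/1.4068 = 0.2892.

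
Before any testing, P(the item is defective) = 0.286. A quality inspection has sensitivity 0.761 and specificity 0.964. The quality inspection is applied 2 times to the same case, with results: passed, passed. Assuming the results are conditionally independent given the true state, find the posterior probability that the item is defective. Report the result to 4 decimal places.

Posterior P(H) ≈ 0.0240

With H the event that the item is defective, the joint likelihood of the observed sequence is P(data|H) = 0.239·0.239 = 0.057121 and P(data|¬H) = 0.964·0.964 = 0.92930.
Bayes: P(H|data) = 0.286·0.057121 / (0.286·0.057121 + 0.714·0.92930) = 0.016337/0.67985 = 0.0240.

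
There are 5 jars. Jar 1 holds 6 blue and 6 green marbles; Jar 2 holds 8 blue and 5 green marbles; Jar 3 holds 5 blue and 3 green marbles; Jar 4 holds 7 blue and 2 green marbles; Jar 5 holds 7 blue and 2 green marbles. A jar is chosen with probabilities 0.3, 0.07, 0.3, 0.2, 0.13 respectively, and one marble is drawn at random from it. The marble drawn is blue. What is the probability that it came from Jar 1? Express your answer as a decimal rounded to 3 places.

P(blue|Jar 1) = 0.5; P(blue|Jar 2) = 0.6154; P(blue|Jar 3) = 0.625; P(blue|Jar 4) = 0.7778; P(blue|Jar 5) = 0.7778.
Prior × likelihood for each source: 0.3·0.5=0.1500, 0.07·0.6154=0.04308, 0.3·0.625=0.1875, 0.2·0.7778=0.1556, 0.13·0.7778=0.1011. Summing gives P(blue) = 0.63724.
P(Jar 1 | blue) = 0.1500 / 0.63724 = 0.235.

Posterior probability ≈ 0.235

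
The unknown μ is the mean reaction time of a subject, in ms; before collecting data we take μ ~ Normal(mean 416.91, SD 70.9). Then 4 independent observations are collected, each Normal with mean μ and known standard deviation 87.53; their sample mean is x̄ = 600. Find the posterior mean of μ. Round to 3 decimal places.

Posterior mean ≈ 549.485

Prior precision 1/τ₀² = 1/70.9² = 0.00019893; data precision n/σ² = 4/87.53² = 0.00052209.
Posterior precision = 0.00019893 + 0.00052209 = 0.00072102.
Posterior mean = (0.00019893·416.91 + 0.00052209·600) / 0.00072102 = 549.485.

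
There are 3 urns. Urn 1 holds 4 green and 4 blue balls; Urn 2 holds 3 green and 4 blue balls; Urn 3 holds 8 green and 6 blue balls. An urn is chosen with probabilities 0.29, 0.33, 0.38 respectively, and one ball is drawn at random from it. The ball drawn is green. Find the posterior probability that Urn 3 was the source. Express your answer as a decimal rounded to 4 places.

Posterior probability ≈ 0.4312

Tabulate prior·likelihood by source: [1] prior 0.29, lik 0.5, product 0.1450; [2] prior 0.33, lik 0.4286, product 0.1414; [3] prior 0.38, lik 0.5714, product 0.2171.
Normalizing constant = 0.50357; the posterior for Urn 3 is its product over the sum, 0.2171/0.50357 = 0.4312.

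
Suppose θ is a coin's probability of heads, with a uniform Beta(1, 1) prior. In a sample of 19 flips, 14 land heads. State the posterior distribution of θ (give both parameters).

Posterior: Beta(15, 6)

Observing 14 successes and 5 failures updates Beta(1, 1) by adding the success and failure counts to the two shape parameters: α = 1+14 = 15, β = 1+5 = 6.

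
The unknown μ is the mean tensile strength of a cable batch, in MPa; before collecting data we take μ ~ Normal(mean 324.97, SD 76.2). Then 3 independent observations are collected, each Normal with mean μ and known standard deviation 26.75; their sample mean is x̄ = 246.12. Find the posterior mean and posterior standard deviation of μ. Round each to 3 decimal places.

Posterior mean ≈ 249.231; posterior SD ≈ 15.136

With known σ, the Normal prior is conjugate. Weight on the data is w = (n/σ²)/(n/σ² + 1/τ₀²) = 0.00419251/(0.00419251+0.00017222) = 0.96054.
Posterior mean = w·x̄ + (1−w)·μ₀ = 0.96054·246.12 + 0.039458·324.97 = 249.231. Posterior variance = 1/(0.00419251+0.00017222) = 229.109, so SD = 15.136.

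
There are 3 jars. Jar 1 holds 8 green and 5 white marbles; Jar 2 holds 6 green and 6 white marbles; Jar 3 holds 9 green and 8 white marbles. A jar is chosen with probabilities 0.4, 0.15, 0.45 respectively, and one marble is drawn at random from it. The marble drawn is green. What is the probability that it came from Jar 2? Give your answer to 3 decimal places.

Tabulate prior·likelihood by source: [1] prior 0.4, lik 0.6154, product 0.2462; [2] prior 0.15, lik 0.5, product 0.07500; [3] prior 0.45, lik 0.5294, product 0.2382.
Normalizing constant = 0.55939; the posterior for Jar 2 is its product over the sum, 0.07500/0.55939 = 0.134.

Posterior probability ≈ 0.134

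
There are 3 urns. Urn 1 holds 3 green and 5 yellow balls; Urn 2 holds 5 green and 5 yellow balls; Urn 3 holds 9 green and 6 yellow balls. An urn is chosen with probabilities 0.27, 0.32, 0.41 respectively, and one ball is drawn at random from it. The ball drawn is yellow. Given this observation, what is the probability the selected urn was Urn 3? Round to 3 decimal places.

Posterior probability ≈ 0.333

P(yellow|Urn 1) = 0.625; P(yellow|Urn 2) = 0.5; P(yellow|Urn 3) = 0.4.
Prior × likelihood for each source: 0.27·0.625=0.1688, 0.32·0.5=0.1600, 0.41·0.4=0.1640. Summing gives P(yellow) = 0.49275.
P(Urn 3 | yellow) = 0.1640 / 0.49275 = 0.333.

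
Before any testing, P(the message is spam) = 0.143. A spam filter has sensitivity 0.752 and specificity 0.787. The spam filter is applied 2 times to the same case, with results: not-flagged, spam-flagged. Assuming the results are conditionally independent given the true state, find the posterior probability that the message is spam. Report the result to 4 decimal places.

With H the event that the message is spam, the joint likelihood of the observed sequence is P(data|H) = 0.248·0.752 = 0.18650 and P(data|¬H) = 0.787·0.213 = 0.16763.
Bayes: P(H|data) = 0.143·0.18650 / (0.143·0.18650 + 0.857·0.16763) = 0.026669/0.17033 = 0.1566.

Posterior P(H) ≈ 0.1566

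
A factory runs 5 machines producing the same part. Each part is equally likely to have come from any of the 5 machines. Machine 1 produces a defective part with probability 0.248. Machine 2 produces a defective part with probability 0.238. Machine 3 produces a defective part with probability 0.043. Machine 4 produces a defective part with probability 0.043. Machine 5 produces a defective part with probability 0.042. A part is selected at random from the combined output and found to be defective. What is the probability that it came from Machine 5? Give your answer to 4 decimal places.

P(defective|M1) = 0.248; P(defective|M2) = 0.238; P(defective|M3) = 0.043; P(defective|M4) = 0.043; P(defective|M5) = 0.042.
Prior × likelihood for each source: 0.2·0.248=0.04960, 0.2·0.238=0.04760, 0.2·0.043=0.008600, 0.2·0.043=0.008600, 0.2·0.042=0.008400. Summing gives P(defective) = 0.12280.
P(Machine 5 | defective) = 0.008400 / 0.12280 = 0.0684.

Posterior probability ≈ 0.0684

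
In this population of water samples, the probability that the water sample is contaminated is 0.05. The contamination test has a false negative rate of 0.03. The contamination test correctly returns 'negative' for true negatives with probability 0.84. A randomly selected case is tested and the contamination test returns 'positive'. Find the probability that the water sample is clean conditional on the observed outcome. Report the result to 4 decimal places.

P(¬H | E) ≈ 0.7581

Write H for 'the water sample is contaminated'. Prior odds H:¬H = 0.05/0.95 = 0.052632. For the 'positive' outcome, the likelihood ratio is 0.97/0.16 = 6.0625.
Posterior odds = 0.052632 × 6.0625 = 0.31908, so P(H|E) = 0.31908/(1+0.31908) = 0.2419. Then P(¬H|E) = 1 − 0.2419 = 0.7581.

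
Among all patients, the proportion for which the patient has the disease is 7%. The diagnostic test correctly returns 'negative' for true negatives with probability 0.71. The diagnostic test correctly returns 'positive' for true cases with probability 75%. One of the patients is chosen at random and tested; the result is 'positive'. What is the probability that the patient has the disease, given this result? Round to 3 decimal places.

Write H for 'the patient has the disease'. Prior odds H:¬H = 0.07/0.93 = 0.075269. For the 'positive' outcome, the likelihood ratio is 0.75/0.29 = 2.5862.
Posterior odds = 0.075269 × 2.5862 = 0.19466, so P(H|E) = 0.19466/(1+0.19466) = 0.163.

P(H | E) ≈ 0.163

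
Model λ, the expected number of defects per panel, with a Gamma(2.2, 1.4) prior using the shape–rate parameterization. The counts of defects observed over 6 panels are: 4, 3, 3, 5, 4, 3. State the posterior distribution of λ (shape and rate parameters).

Total count ∑xᵢ = 22 over n = 6 panels.
Gamma is conjugate to the Poisson likelihood: posterior is Gamma(shape = 2.2+22 = 24.2, rate = 1.4+6 = 7.4).

Posterior: Gamma(shape=24.2, rate=7.4)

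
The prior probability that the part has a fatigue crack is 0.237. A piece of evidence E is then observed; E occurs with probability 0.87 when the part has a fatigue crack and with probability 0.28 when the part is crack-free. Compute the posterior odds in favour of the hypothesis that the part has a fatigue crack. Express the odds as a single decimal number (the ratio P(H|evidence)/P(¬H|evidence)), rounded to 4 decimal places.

Posterior odds ≈ 0.9651

Prior odds = 0.237/(1−0.237) = 0.31062. In log-odds, ln(0.31062) = -1.1692.
Add log likelihood ratio: ln(3.1071) = 1.1337.
Posterior log-odds = -0.035494, so posterior odds = exp(-0.035494) = 0.96513.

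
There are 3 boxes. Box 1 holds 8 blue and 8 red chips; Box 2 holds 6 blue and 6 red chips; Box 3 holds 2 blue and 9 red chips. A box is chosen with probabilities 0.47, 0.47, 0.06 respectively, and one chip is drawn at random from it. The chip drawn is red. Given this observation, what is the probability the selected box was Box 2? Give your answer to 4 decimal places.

Tabulate prior·likelihood by source: [1] prior 0.47, lik 0.5, product 0.2350; [2] prior 0.47, lik 0.5, product 0.2350; [3] prior 0.06, lik 0.8182, product 0.04909.
Normalizing constant = 0.51909; the posterior for Box 2 is its product over the sum, 0.2350/0.51909 = 0.4527.

Posterior probability ≈ 0.4527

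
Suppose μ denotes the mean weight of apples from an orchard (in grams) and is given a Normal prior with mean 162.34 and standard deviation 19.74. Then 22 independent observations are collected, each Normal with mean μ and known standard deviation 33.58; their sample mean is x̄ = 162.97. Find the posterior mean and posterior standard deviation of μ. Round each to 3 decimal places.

Posterior mean ≈ 162.897; posterior SD ≈ 6.730

Prior precision 1/τ₀² = 1/19.74² = 0.00256629; data precision n/σ² = 22/33.58² = 0.0195102.
Posterior precision = 0.00256629 + 0.0195102 = 0.0220765, giving posterior SD = 1/√0.0220765 = 6.730.
Posterior mean = (0.00256629·162.34 + 0.0195102·162.97) / 0.0220765 = 162.897.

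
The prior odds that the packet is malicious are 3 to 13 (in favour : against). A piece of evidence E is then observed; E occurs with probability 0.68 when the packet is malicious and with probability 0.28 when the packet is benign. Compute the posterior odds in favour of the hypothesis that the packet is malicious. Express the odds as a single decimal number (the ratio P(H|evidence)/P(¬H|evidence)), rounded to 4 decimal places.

Posterior odds ≈ 0.5604

Prior odds = 3/13 = 0.23077. In log-odds, ln(0.23077) = -1.4663.
Add log likelihood ratio: ln(2.4286) = 0.88730.
Posterior log-odds = -0.57903, so posterior odds = exp(-0.57903) = 0.56044.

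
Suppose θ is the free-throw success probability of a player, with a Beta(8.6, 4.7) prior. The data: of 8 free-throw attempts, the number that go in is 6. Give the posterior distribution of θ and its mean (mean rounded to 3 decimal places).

The binomial likelihood is conjugate to the Beta prior: with 6 successes and 2 failures, the posterior is Beta(8.6+6, 4.7+2) = Beta(14.6, 6.7).
Posterior mean = α/(α+β) = 14.6/21.3 = 0.685.

Posterior: Beta(14.6, 6.7); mean ≈ 0.685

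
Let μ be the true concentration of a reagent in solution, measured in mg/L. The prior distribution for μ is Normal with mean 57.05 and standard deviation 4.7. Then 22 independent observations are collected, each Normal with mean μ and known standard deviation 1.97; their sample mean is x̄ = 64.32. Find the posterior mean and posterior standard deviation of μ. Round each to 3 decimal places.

Posterior mean ≈ 64.262; posterior SD ≈ 0.418

With known σ, the Normal prior is conjugate. Weight on the data is w = (n/σ²)/(n/σ² + 1/τ₀²) = 5.66879/(5.66879+0.0452694) = 0.99208.
Posterior mean = w·x̄ + (1−w)·μ₀ = 0.99208·64.32 + 0.0079225·57.05 = 64.262. Posterior variance = 1/(5.66879+0.0452694) = 0.175007, so SD = 0.418.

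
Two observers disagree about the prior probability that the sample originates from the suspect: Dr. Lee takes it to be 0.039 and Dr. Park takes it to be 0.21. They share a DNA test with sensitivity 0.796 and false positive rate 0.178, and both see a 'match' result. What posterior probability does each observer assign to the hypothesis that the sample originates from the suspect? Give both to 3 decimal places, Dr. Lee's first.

P('+'|H) = 0.796, P('+'|¬H) = 0.178.
Dr. Lee: numerator 0.796·0.039 = 0.031044; evidence = 0.031044+0.178·0.961 = 0.20210; posterior = 0.154.
Dr. Park: numerator 0.796·0.21 = 0.16716; evidence = 0.16716+0.178·0.79 = 0.30778; posterior = 0.543.

Dr. Lee: 0.154; Dr. Park: 0.543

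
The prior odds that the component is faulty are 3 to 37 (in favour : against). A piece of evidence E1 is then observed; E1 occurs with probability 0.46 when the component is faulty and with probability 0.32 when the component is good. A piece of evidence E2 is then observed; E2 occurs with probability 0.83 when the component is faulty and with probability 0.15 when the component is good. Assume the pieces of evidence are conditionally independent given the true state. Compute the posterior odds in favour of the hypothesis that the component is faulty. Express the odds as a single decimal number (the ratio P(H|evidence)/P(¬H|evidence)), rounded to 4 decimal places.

Posterior odds ≈ 0.6449

Prior odds = 3/37 = 0.081081.
Likelihood ratio for E1 = 0.46/0.32 = 1.4375.
Likelihood ratio for E2 = 0.83/0.15 = 5.5333.
Posterior odds = prior odds × LR₁ × LR₂ = 0.64493.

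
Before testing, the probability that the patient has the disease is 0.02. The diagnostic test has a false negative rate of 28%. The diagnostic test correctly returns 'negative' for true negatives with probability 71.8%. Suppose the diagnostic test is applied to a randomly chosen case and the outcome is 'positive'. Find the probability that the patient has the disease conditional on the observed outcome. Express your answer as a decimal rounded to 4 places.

P(H | E) ≈ 0.0495

Write H for 'the patient has the disease'. Prior odds H:¬H = 0.02/0.98 = 0.020408. For the 'positive' outcome, the likelihood ratio is 0.72/0.282 = 2.5532.
Posterior odds = 0.020408 × 2.5532 = 0.052106, so P(H|E) = 0.052106/(1+0.052106) = 0.0495.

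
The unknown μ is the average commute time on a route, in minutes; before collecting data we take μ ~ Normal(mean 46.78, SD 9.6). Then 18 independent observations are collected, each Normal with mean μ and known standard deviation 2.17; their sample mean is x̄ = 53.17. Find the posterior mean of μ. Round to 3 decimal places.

With known σ, the Normal prior is conjugate. Weight on the data is w = (n/σ²)/(n/σ² + 1/τ₀²) = 3.82255/(3.82255+0.0108507) = 0.99717.
Posterior mean = w·x̄ + (1−w)·μ₀ = 0.99717·53.17 + 0.0028306·46.78 = 53.152.

Posterior mean ≈ 53.152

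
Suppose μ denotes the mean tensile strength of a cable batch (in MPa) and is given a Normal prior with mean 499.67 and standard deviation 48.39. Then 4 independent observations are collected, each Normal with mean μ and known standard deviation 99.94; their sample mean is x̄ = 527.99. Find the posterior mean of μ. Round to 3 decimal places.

Prior precision 1/τ₀² = 1/48.39² = 0.00042706; data precision n/σ² = 4/99.94² = 0.00040048.
Posterior precision = 0.00042706 + 0.00040048 = 0.00082754.
Posterior mean = (0.00042706·499.67 + 0.00040048·527.99) / 0.00082754 = 513.375.

Posterior mean ≈ 513.375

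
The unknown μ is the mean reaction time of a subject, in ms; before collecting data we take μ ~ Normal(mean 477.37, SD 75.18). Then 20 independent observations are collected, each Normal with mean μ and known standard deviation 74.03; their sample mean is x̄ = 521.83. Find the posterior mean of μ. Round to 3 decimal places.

Posterior mean ≈ 519.774

Prior precision 1/τ₀² = 1/75.18² = 0.00017693; data precision n/σ² = 20/74.03² = 0.00364934.
Posterior precision = 0.00017693 + 0.00364934 = 0.00382627.
Posterior mean = (0.00017693·477.37 + 0.00364934·521.83) / 0.00382627 = 519.774.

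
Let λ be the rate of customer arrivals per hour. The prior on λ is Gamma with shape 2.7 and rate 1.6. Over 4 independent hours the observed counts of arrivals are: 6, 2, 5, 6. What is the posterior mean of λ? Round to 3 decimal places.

The Poisson likelihood adds the total count to the shape and the number of exposure periods to the rate. Here ∑xᵢ = 19 and n = 4, so shape 2.7→21.7 and rate 1.6→5.6.
E[λ | data] = 21.7/5.6 = 3.875.

Posterior mean ≈ 3.875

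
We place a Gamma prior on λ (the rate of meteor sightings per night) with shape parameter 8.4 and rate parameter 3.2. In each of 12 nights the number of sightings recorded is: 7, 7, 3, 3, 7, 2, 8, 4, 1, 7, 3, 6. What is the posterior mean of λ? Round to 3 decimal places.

The Poisson likelihood adds the total count to the shape and the number of exposure periods to the rate. Here ∑xᵢ = 58 and n = 12, so shape 8.4→66.4 and rate 3.2→15.2.
E[λ | data] = 66.4/15.2 = 4.368.

Posterior mean ≈ 4.368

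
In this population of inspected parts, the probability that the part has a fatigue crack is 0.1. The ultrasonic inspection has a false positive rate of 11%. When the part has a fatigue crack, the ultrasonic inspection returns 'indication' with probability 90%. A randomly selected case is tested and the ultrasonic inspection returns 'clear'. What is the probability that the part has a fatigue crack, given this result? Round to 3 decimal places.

P(H | E) ≈ 0.012

Write H for 'the part has a fatigue crack'. Prior odds H:¬H = 0.1/0.9 = 0.11111. For the 'clear' outcome, the likelihood ratio is 0.1/0.89 = 0.11236.
Posterior odds = 0.11111 × 0.11236 = 0.012484, so P(H|E) = 0.012484/(1+0.012484) = 0.012.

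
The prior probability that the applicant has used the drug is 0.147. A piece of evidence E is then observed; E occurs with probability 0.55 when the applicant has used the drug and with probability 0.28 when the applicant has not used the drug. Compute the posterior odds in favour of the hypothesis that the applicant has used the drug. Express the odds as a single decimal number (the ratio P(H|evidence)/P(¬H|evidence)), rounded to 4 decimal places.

Posterior odds ≈ 0.3385

Prior odds = 0.147/(1−0.147) = 0.17233.
Likelihood ratio for E = 0.55/0.28 = 1.9643.
Posterior odds = prior odds × LR = 0.33851.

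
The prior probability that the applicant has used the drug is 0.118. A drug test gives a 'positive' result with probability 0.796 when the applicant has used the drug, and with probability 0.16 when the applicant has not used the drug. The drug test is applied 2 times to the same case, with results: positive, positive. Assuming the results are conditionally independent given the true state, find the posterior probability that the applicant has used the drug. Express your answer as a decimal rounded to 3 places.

Let H be the event that the applicant has used the drug; start with P(H) = 0.118. P('positive'|H) = 0.796, P('positive'|¬H) = 0.16.
Update on result 1 ('positive'): P(H) ← 0.796·0.1180 / (0.796·0.1180 + 0.16·0.8820) = 0.093928/0.23505 = 0.3996.
Update on result 2 ('positive'): P(H) ← 0.796·0.3996 / (0.796·0.3996 + 0.16·0.6004) = 0.31809/0.41415 = 0.7681.

Posterior P(H) ≈ 0.768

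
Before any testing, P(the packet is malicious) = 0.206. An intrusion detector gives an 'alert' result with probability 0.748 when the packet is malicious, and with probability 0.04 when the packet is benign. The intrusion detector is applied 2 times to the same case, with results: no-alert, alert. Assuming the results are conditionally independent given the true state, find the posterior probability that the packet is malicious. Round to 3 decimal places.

Let H be the event that the packet is malicious; start with P(H) = 0.206. P('alert'|H) = 0.748, P('alert'|¬H) = 0.04.
Update on result 1 ('no-alert'): P(H) ← 0.252·0.2060 / (0.252·0.2060 + 0.96·0.7940) = 0.051912/0.81415 = 0.0638.
Update on result 2 ('alert'): P(H) ← 0.748·0.0638 / (0.748·0.0638 + 0.04·0.9362) = 0.047694/0.085144 = 0.5602.

Posterior P(H) ≈ 0.560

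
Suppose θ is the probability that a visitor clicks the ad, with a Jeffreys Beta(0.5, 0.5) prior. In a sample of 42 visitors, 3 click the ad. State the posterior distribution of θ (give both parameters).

Observing 3 successes and 39 failures updates Beta(0.5, 0.5) by adding the success and failure counts to the two shape parameters: α = 0.5+3 = 3.5, β = 0.5+39 = 39.5.

Posterior: Beta(3.5, 39.5)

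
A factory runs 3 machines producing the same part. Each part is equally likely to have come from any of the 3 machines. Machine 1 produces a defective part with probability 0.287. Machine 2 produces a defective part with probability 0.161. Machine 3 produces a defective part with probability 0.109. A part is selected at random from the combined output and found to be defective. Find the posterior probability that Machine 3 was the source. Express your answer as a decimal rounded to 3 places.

Tabulate prior·likelihood by source: [1] prior 0.333333, lik 0.287, product 0.09567; [2] prior 0.333333, lik 0.161, product 0.05367; [3] prior 0.333333, lik 0.109, product 0.03633.
Normalizing constant = 0.18567; the posterior for Machine 3 is its product over the sum, 0.03633/0.18567 = 0.196.

Posterior probability ≈ 0.196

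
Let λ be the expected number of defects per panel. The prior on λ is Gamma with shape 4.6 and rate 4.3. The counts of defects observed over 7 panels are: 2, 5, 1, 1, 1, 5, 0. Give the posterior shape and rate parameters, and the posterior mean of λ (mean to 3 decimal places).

Total count ∑xᵢ = 15 over n = 7 panels.
Gamma is conjugate to the Poisson likelihood: posterior is Gamma(shape = 4.6+15 = 19.6, rate = 4.3+7 = 11.3).
E[λ | data] = 19.6/11.3 = 1.735.

Posterior: Gamma(shape=19.6, rate=11.3); mean ≈ 1.735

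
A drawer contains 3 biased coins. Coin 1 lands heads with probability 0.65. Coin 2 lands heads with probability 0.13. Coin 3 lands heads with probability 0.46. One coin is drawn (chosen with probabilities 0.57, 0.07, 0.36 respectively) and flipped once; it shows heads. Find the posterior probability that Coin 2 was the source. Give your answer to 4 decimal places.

Tabulate prior·likelihood by source: [1] prior 0.57, lik 0.65, product 0.3705; [2] prior 0.07, lik 0.13, product 0.009100; [3] prior 0.36, lik 0.46, product 0.1656.
Normalizing constant = 0.54520; the posterior for Coin 2 is its product over the sum, 0.009100/0.54520 = 0.0167.

Posterior probability ≈ 0.0167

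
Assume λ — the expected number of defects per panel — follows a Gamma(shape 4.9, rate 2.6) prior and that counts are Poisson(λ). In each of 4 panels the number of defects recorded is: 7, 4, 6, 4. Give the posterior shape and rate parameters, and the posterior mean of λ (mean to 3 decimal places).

Total count ∑xᵢ = 21 over n = 4 panels.
Gamma is conjugate to the Poisson likelihood: posterior is Gamma(shape = 4.9+21 = 25.9, rate = 2.6+4 = 6.6).
E[λ | data] = 25.9/6.6 = 3.924.

Posterior: Gamma(shape=25.9, rate=6.6); mean ≈ 3.924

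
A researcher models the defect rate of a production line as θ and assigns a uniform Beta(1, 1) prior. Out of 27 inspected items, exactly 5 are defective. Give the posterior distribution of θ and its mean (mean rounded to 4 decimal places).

Observing 5 successes and 22 failures updates Beta(1, 1) by adding the success and failure counts to the two shape parameters: α = 1+5 = 6, β = 1+22 = 23.
E[θ | data] = 6/(6+23) = 0.2069.

Posterior: Beta(6, 23); mean ≈ 0.2069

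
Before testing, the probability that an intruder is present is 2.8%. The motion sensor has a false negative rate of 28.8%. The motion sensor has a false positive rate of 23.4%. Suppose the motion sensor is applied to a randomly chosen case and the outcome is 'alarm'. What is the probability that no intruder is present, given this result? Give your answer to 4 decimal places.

Let H be the event that an intruder is present. P(H) = 0.028, so P(¬H) = 0.972. With E the 'alarm' result, P(E|H) = 0.712 and P(E|¬H) = 0.234.
P(E) = 0.712·0.028 + 0.234·0.972 = 0.019936 + 0.22745 = 0.24738.
By Bayes' theorem, P(H|E) = 0.019936 / 0.24738 = 0.0806. Hence P(¬H|E) = 1 − 0.0806 = 0.9194.

P(¬H | E) ≈ 0.9194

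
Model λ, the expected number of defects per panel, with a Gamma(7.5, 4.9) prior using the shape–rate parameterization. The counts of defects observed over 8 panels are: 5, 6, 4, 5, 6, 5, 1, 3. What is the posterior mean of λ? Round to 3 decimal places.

The Poisson likelihood adds the total count to the shape and the number of exposure periods to the rate. Here ∑xᵢ = 35 and n = 8, so shape 7.5→42.5 and rate 4.9→12.9.
E[λ | data] = 42.5/12.9 = 3.295.

Posterior mean ≈ 3.295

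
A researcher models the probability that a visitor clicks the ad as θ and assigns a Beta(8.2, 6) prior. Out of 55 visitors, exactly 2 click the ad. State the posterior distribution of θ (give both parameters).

Posterior: Beta(10.2, 59)

Observing 2 successes and 53 failures updates Beta(8.2, 6) by adding the success and failure counts to the two shape parameters: α = 8.2+2 = 10.2, β = 6+53 = 59.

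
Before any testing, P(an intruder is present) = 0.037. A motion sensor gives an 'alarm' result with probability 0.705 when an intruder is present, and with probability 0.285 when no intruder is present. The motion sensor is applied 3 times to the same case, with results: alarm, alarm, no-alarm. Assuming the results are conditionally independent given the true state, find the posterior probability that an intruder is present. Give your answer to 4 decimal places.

Let H be the event that an intruder is present; start with P(H) = 0.037. P('alarm'|H) = 0.705, P('alarm'|¬H) = 0.285.
Update on result 1 ('alarm'): P(H) ← 0.705·0.0370 / (0.705·0.0370 + 0.285·0.9630) = 0.026085/0.30054 = 0.0868.
Update on result 2 ('alarm'): P(H) ← 0.705·0.0868 / (0.705·0.0868 + 0.285·0.9132) = 0.061190/0.32145 = 0.1904.
Update on result 3 ('no-alarm'): P(H) ← 0.295·0.1904 / (0.295·0.1904 + 0.715·0.8096) = 0.056154/0.63505 = 0.0884.

Posterior P(H) ≈ 0.0884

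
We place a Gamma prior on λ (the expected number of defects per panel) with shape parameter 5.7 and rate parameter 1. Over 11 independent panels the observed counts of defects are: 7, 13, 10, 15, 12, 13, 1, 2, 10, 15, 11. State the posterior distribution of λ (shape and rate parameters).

Posterior: Gamma(shape=114.7, rate=12)

The Poisson likelihood adds the total count to the shape and the number of exposure periods to the rate. Here ∑xᵢ = 109 and n = 11, so shape 5.7→114.7 and rate 1→12.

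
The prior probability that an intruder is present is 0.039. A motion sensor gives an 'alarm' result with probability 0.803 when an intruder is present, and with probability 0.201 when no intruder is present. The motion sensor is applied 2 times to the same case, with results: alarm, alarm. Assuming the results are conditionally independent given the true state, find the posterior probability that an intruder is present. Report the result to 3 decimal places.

Let H be the event that an intruder is present; start with P(H) = 0.039. P('alarm'|H) = 0.803, P('alarm'|¬H) = 0.201.
Update on result 1 ('alarm'): P(H) ← 0.803·0.0390 / (0.803·0.0390 + 0.201·0.9610) = 0.031317/0.22448 = 0.1395.
Update on result 2 ('alarm'): P(H) ← 0.803·0.1395 / (0.803·0.1395 + 0.201·0.8605) = 0.11203/0.28499 = 0.3931.

Posterior P(H) ≈ 0.393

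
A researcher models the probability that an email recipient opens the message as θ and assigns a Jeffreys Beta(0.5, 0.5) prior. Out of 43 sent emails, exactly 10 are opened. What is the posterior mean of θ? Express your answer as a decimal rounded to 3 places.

Posterior mean ≈ 0.239

The binomial likelihood is conjugate to the Beta prior: with 10 successes and 33 failures, the posterior is Beta(0.5+10, 0.5+33) = Beta(10.5, 33.5).
E[θ | data] = 10.5/(10.5+33.5) = 0.239.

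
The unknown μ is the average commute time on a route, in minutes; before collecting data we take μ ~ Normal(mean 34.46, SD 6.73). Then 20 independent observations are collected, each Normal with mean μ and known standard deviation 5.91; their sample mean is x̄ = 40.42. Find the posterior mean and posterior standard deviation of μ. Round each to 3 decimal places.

Prior precision 1/τ₀² = 1/6.73² = 0.0220785; data precision n/σ² = 20/5.91² = 0.572605.
Posterior precision = 0.0220785 + 0.572605 = 0.594683, giving posterior SD = 1/√0.594683 = 1.297.
Posterior mean = (0.0220785·34.46 + 0.572605·40.42) / 0.594683 = 40.199.

Posterior mean ≈ 40.199; posterior SD ≈ 1.297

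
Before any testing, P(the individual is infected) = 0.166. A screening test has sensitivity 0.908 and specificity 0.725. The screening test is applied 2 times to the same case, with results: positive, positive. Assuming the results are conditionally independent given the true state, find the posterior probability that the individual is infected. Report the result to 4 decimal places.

Posterior P(H) ≈ 0.6845

Let H be the event that the individual is infected; start with P(H) = 0.166. P('positive'|H) = 0.908, P('positive'|¬H) = 0.275.
Update on result 1 ('positive'): P(H) ← 0.908·0.1660 / (0.908·0.1660 + 0.275·0.8340) = 0.15073/0.38008 = 0.3966.
Update on result 2 ('positive'): P(H) ← 0.908·0.3966 / (0.908·0.3966 + 0.275·0.6034) = 0.36009/0.52603 = 0.6845.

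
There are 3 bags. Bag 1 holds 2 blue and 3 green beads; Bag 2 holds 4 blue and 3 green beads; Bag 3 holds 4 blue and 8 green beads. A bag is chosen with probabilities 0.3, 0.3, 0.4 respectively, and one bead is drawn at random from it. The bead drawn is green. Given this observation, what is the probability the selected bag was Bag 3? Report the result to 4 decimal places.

P(green|Bag 1) = 0.6; P(green|Bag 2) = 0.4286; P(green|Bag 3) = 0.6667.
Prior × likelihood for each source: 0.3·0.6=0.1800, 0.3·0.4286=0.1286, 0.4·0.6667=0.2667. Summing gives P(green) = 0.57524.
P(Bag 3 | green) = 0.2667 / 0.57524 = 0.4636.

Posterior probability ≈ 0.4636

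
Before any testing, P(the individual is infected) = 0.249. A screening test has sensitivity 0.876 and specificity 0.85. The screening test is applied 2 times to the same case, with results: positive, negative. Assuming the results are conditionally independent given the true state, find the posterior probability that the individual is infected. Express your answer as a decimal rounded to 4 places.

Let H be the event that the individual is infected; start with P(H) = 0.249. P('positive'|H) = 0.876, P('positive'|¬H) = 0.15.
Update on result 1 ('positive'): P(H) ← 0.876·0.2490 / (0.876·0.2490 + 0.15·0.7510) = 0.21812/0.33077 = 0.6594.
Update on result 2 ('negative'): P(H) ← 0.124·0.6594 / (0.124·0.6594 + 0.85·0.3406) = 0.081770/0.37125 = 0.2203.

Posterior P(H) ≈ 0.2203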